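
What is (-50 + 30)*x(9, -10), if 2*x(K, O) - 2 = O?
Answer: 80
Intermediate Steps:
x(K, O) = 1 + O/2
(-50 + 30)*x(9, -10) = (-50 + 30)*(1 + (½)*(-10)) = -20*(1 - 5) = -20*(-4) = 80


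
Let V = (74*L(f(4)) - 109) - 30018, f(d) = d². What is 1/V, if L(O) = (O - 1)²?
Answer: -1/13477 ≈ -7.4200e-5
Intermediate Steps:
L(O) = (-1 + O)²
V = -13477 (V = (74*(-1 + 4²)² - 109) - 30018 = (74*(-1 + 16)² - 109) - 30018 = (74*15² - 109) - 30018 = (74*225 - 109) - 30018 = (16650 - 109) - 30018 = 16541 - 30018 = -13477)
1/V = 1/(-13477) = -1/13477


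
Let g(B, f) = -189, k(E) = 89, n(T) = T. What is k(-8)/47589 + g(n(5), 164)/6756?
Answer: -2797679/107170428 ≈ -0.026105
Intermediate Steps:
k(-8)/47589 + g(n(5), 164)/6756 = 89/47589 - 189/6756 = 89*(1/47589) - 189*1/6756 = 89/47589 - 63/2252 = -2797679/107170428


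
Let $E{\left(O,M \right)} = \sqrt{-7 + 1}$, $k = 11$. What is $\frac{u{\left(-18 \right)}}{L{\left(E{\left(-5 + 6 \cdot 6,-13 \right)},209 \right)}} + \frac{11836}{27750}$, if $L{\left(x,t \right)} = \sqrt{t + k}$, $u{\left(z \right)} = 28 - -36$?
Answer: $\frac{5918}{13875} + \frac{32 \sqrt{55}}{55} \approx 4.7414$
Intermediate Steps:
$u{\left(z \right)} = 64$ ($u{\left(z \right)} = 28 + 36 = 64$)
$E{\left(O,M \right)} = i \sqrt{6}$ ($E{\left(O,M \right)} = \sqrt{-6} = i \sqrt{6}$)
$L{\left(x,t \right)} = \sqrt{11 + t}$ ($L{\left(x,t \right)} = \sqrt{t + 11} = \sqrt{11 + t}$)
$\frac{u{\left(-18 \right)}}{L{\left(E{\left(-5 + 6 \cdot 6,-13 \right)},209 \right)}} + \frac{11836}{27750} = \frac{64}{\sqrt{11 + 209}} + \frac{11836}{27750} = \frac{64}{\sqrt{220}} + 11836 \cdot \frac{1}{27750} = \frac{64}{2 \sqrt{55}} + \frac{5918}{13875} = 64 \frac{\sqrt{55}}{110} + \frac{5918}{13875} = \frac{32 \sqrt{55}}{55} + \frac{5918}{13875} = \frac{5918}{13875} + \frac{32 \sqrt{55}}{55}$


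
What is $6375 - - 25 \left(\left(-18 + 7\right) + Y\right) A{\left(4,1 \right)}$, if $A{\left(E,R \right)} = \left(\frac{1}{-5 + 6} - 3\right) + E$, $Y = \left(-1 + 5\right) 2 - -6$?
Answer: $6525$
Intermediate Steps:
$Y = 14$ ($Y = 4 \cdot 2 + 6 = 8 + 6 = 14$)
$A{\left(E,R \right)} = -2 + E$ ($A{\left(E,R \right)} = \left(1^{-1} - 3\right) + E = \left(1 - 3\right) + E = -2 + E$)
$6375 - - 25 \left(\left(-18 + 7\right) + Y\right) A{\left(4,1 \right)} = 6375 - - 25 \left(\left(-18 + 7\right) + 14\right) \left(-2 + 4\right) = 6375 - - 25 \left(-11 + 14\right) 2 = 6375 - \left(-25\right) 3 \cdot 2 = 6375 - \left(-75\right) 2 = 6375 - -150 = 6375 + 150 = 6525$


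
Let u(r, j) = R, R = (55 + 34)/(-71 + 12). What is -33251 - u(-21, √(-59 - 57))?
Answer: -1961720/59 ≈ -33250.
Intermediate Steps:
R = -89/59 (R = 89/(-59) = 89*(-1/59) = -89/59 ≈ -1.5085)
u(r, j) = -89/59
-33251 - u(-21, √(-59 - 57)) = -33251 - 1*(-89/59) = -33251 + 89/59 = -1961720/59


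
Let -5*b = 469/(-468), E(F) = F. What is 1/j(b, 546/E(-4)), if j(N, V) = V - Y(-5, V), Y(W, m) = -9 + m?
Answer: ⅑ ≈ 0.11111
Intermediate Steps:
b = 469/2340 (b = -469/(5*(-468)) = -469*(-1)/(5*468) = -⅕*(-469/468) = 469/2340 ≈ 0.20043)
j(N, V) = 9 (j(N, V) = V - (-9 + V) = V + (9 - V) = 9)
1/j(b, 546/E(-4)) = 1/9 = ⅑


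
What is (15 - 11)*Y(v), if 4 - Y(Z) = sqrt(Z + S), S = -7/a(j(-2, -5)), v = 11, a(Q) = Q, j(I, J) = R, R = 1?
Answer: 8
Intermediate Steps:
j(I, J) = 1
S = -7 (S = -7/1 = -7*1 = -7)
Y(Z) = 4 - sqrt(-7 + Z) (Y(Z) = 4 - sqrt(Z - 7) = 4 - sqrt(-7 + Z))
(15 - 11)*Y(v) = (15 - 11)*(4 - sqrt(-7 + 11)) = 4*(4 - sqrt(4)) = 4*(4 - 1*2) = 4*(4 - 2) = 4*2 = 8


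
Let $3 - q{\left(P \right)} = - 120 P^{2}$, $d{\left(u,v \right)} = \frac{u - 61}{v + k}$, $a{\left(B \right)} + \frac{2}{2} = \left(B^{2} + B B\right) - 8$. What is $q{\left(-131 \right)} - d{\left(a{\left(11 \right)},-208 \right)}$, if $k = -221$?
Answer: $\frac{883449739}{429} \approx 2.0593 \cdot 10^{6}$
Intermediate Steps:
$a{\left(B \right)} = -9 + 2 B^{2}$ ($a{\left(B \right)} = -1 - \left(8 - B^{2} - B B\right) = -1 + \left(\left(B^{2} + B^{2}\right) - 8\right) = -1 + \left(2 B^{2} - 8\right) = -1 + \left(-8 + 2 B^{2}\right) = -9 + 2 B^{2}$)
$d{\left(u,v \right)} = \frac{-61 + u}{-221 + v}$ ($d{\left(u,v \right)} = \frac{u - 61}{v - 221} = \frac{-61 + u}{-221 + v}$)
$q{\left(P \right)} = 3 + 120 P^{2}$ ($q{\left(P \right)} = 3 - - 120 P^{2} = 3 + 120 P^{2}$)
$q{\left(-131 \right)} - d{\left(a{\left(11 \right)},-208 \right)} = \left(3 + 120 \left(-131\right)^{2}\right) - \frac{-61 - \left(9 - 2 \cdot 11^{2}\right)}{-221 - 208} = \left(3 + 120 \cdot 17161\right) - \frac{-61 + \left(-9 + 2 \cdot 121\right)}{-429} = \left(3 + 2059320\right) - - \frac{-61 + \left(-9 + 242\right)}{429} = 2059323 - - \frac{-61 + 233}{429} = 2059323 - \left(- \frac{1}{429}\right) 172 = 2059323 - - \frac{172}{429} = 2059323 + \frac{172}{429} = \frac{883449739}{429}$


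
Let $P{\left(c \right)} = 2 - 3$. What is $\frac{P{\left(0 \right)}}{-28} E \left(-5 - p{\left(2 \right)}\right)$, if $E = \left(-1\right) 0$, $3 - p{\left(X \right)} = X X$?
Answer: $0$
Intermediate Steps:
$P{\left(c \right)} = -1$ ($P{\left(c \right)} = 2 - 3 = -1$)
$p{\left(X \right)} = 3 - X^{2}$ ($p{\left(X \right)} = 3 - X X = 3 - X^{2}$)
$E = 0$
$\frac{P{\left(0 \right)}}{-28} E \left(-5 - p{\left(2 \right)}\right) = - \frac{1}{-28} \cdot 0 \left(-5 - \left(3 - 2^{2}\right)\right) = \left(-1\right) \left(- \frac{1}{28}\right) 0 \left(-5 - \left(3 - 4\right)\right) = \frac{1}{28} \cdot 0 \left(-5 - \left(3 - 4\right)\right) = 0 \left(-5 - -1\right) = 0 \left(-5 + 1\right) = 0 \left(-4\right) = 0$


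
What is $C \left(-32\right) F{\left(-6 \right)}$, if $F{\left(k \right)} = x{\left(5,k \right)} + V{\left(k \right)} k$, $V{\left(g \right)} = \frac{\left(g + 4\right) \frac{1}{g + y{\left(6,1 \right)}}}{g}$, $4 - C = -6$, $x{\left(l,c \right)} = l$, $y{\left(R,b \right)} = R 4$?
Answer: $- \frac{14080}{9} \approx -1564.4$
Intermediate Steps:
$y{\left(R,b \right)} = 4 R$
$C = 10$ ($C = 4 - -6 = 4 + 6 = 10$)
$V{\left(g \right)} = \frac{4 + g}{g \left(24 + g\right)}$ ($V{\left(g \right)} = \frac{\left(g + 4\right) \frac{1}{g + 4 \cdot 6}}{g} = \frac{\left(4 + g\right) \frac{1}{g + 24}}{g} = \frac{\left(4 + g\right) \frac{1}{24 + g}}{g} = \frac{\frac{1}{24 + g} \left(4 + g\right)}{g} = \frac{4 + g}{g \left(24 + g\right)}$)
$F{\left(k \right)} = 5 + \frac{4 + k}{24 + k}$ ($F{\left(k \right)} = 5 + \frac{4 + k}{k \left(24 + k\right)} k = 5 + \frac{4 + k}{24 + k}$)
$C \left(-32\right) F{\left(-6 \right)} = 10 \left(-32\right) \frac{2 \left(62 + 3 \left(-6\right)\right)}{24 - 6} = - 320 \frac{2 \left(62 - 18\right)}{18} = - 320 \cdot 2 \cdot \frac{1}{18} \cdot 44 = \left(-320\right) \frac{44}{9} = - \frac{14080}{9}$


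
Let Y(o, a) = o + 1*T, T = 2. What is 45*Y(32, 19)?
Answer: 1530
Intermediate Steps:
Y(o, a) = 2 + o (Y(o, a) = o + 1*2 = o + 2 = 2 + o)
45*Y(32, 19) = 45*(2 + 32) = 45*34 = 1530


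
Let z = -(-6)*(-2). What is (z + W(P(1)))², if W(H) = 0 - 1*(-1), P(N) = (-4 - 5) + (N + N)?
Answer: 121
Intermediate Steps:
P(N) = -9 + 2*N
W(H) = 1 (W(H) = 0 + 1 = 1)
z = -12 (z = -6*2 = -12)
(z + W(P(1)))² = (-12 + 1)² = (-11)² = 121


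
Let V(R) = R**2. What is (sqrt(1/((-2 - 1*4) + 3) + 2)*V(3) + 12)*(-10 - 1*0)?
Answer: -120 - 30*sqrt(15) ≈ -236.19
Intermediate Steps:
(sqrt(1/((-2 - 1*4) + 3) + 2)*V(3) + 12)*(-10 - 1*0) = (sqrt(1/((-2 - 1*4) + 3) + 2)*3**2 + 12)*(-10 - 1*0) = (sqrt(1/((-2 - 4) + 3) + 2)*9 + 12)*(-10 + 0) = (sqrt(1/(-6 + 3) + 2)*9 + 12)*(-10) = (sqrt(1/(-3) + 2)*9 + 12)*(-10) = (sqrt(-1/3 + 2)*9 + 12)*(-10) = (sqrt(5/3)*9 + 12)*(-10) = ((sqrt(15)/3)*9 + 12)*(-10) = (3*sqrt(15) + 12)*(-10) = (12 + 3*sqrt(15))*(-10) = -120 - 30*sqrt(15)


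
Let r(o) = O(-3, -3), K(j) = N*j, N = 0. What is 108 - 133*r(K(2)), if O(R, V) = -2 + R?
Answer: 773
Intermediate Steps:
K(j) = 0 (K(j) = 0*j = 0)
r(o) = -5 (r(o) = -2 - 3 = -5)
108 - 133*r(K(2)) = 108 - 133*(-5) = 108 + 665 = 773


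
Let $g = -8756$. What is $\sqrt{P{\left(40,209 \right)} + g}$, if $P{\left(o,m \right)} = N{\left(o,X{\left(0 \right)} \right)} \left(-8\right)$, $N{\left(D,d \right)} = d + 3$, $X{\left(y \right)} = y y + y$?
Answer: $2 i \sqrt{2195} \approx 93.702 i$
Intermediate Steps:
$X{\left(y \right)} = y + y^{2}$ ($X{\left(y \right)} = y^{2} + y = y + y^{2}$)
$N{\left(D,d \right)} = 3 + d$
$P{\left(o,m \right)} = -24$ ($P{\left(o,m \right)} = \left(3 + 0 \left(1 + 0\right)\right) \left(-8\right) = \left(3 + 0 \cdot 1\right) \left(-8\right) = \left(3 + 0\right) \left(-8\right) = 3 \left(-8\right) = -24$)
$\sqrt{P{\left(40,209 \right)} + g} = \sqrt{-24 - 8756} = \sqrt{-8780} = 2 i \sqrt{2195}$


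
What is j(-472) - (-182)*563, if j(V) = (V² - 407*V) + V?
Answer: 516882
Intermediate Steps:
j(V) = V² - 406*V
j(-472) - (-182)*563 = -472*(-406 - 472) - (-182)*563 = -472*(-878) - 1*(-102466) = 414416 + 102466 = 516882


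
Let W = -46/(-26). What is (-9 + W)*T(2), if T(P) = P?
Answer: -188/13 ≈ -14.462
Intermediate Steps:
W = 23/13 (W = -46*(-1/26) = 23/13 ≈ 1.7692)
(-9 + W)*T(2) = (-9 + 23/13)*2 = -94/13*2 = -188/13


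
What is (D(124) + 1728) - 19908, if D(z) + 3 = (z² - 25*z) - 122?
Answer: -6029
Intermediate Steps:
D(z) = -125 + z² - 25*z (D(z) = -3 + ((z² - 25*z) - 122) = -3 + (-122 + z² - 25*z) = -125 + z² - 25*z)
(D(124) + 1728) - 19908 = ((-125 + 124² - 25*124) + 1728) - 19908 = ((-125 + 15376 - 3100) + 1728) - 19908 = (12151 + 1728) - 19908 = 13879 - 19908 = -6029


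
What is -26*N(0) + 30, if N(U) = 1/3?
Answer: 64/3 ≈ 21.333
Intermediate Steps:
N(U) = 1/3
-26*N(0) + 30 = -26*1/3 + 30 = -26/3 + 30 = 64/3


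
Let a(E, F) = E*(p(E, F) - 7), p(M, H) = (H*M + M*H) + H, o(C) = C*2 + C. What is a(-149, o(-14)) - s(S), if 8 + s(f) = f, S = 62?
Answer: -1857637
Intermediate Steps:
o(C) = 3*C (o(C) = 2*C + C = 3*C)
s(f) = -8 + f
p(M, H) = H + 2*H*M (p(M, H) = (H*M + H*M) + H = 2*H*M + H = H + 2*H*M)
a(E, F) = E*(-7 + F*(1 + 2*E)) (a(E, F) = E*(F*(1 + 2*E) - 7) = E*(-7 + F*(1 + 2*E)))
a(-149, o(-14)) - s(S) = -149*(-7 + (3*(-14))*(1 + 2*(-149))) - (-8 + 62) = -149*(-7 - 42*(1 - 298)) - 1*54 = -149*(-7 - 42*(-297)) - 54 = -149*(-7 + 12474) - 54 = -149*12467 - 54 = -1857583 - 54 = -1857637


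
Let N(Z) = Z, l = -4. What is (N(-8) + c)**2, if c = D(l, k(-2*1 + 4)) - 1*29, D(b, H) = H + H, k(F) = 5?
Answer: 729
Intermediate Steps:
D(b, H) = 2*H
c = -19 (c = 2*5 - 1*29 = 10 - 29 = -19)
(N(-8) + c)**2 = (-8 - 19)**2 = (-27)**2 = 729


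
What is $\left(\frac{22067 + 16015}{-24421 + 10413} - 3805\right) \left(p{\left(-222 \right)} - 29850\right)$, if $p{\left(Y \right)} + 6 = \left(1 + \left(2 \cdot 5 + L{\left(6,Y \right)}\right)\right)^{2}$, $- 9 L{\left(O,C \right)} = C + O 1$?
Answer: $\frac{763567611691}{7004} \approx 1.0902 \cdot 10^{8}$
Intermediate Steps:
$L{\left(O,C \right)} = - \frac{C}{9} - \frac{O}{9}$ ($L{\left(O,C \right)} = - \frac{C + O 1}{9} = - \frac{C + O}{9} = - \frac{C}{9} - \frac{O}{9}$)
$p{\left(Y \right)} = -6 + \left(\frac{31}{3} - \frac{Y}{9}\right)^{2}$ ($p{\left(Y \right)} = -6 + \left(1 + \left(2 \cdot 5 - \left(\frac{2}{3} + \frac{Y}{9}\right)\right)\right)^{2} = -6 + \left(1 + \left(10 - \left(\frac{2}{3} + \frac{Y}{9}\right)\right)\right)^{2} = -6 + \left(1 - \left(- \frac{28}{3} + \frac{Y}{9}\right)\right)^{2} = -6 + \left(\frac{31}{3} - \frac{Y}{9}\right)^{2}$)
$\left(\frac{22067 + 16015}{-24421 + 10413} - 3805\right) \left(p{\left(-222 \right)} - 29850\right) = \left(\frac{22067 + 16015}{-24421 + 10413} - 3805\right) \left(\left(-6 + \frac{\left(-93 - 222\right)^{2}}{81}\right) - 29850\right) = \left(\frac{38082}{-14008} - 3805\right) \left(\left(-6 + \frac{\left(-315\right)^{2}}{81}\right) - 29850\right) = \left(38082 \left(- \frac{1}{14008}\right) - 3805\right) \left(\left(-6 + \frac{1}{81} \cdot 99225\right) - 29850\right) = \left(- \frac{19041}{7004} - 3805\right) \left(\left(-6 + 1225\right) - 29850\right) = - \frac{26669261 \left(1219 - 29850\right)}{7004} = \left(- \frac{26669261}{7004}\right) \left(-28631\right) = \frac{763567611691}{7004}$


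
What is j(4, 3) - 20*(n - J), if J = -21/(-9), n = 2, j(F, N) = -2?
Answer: 14/3 ≈ 4.6667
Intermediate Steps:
J = 7/3 (J = -21*(-⅑) = 7/3 ≈ 2.3333)
j(4, 3) - 20*(n - J) = -2 - 20*(2 - 1*7/3) = -2 - 20*(2 - 7/3) = -2 - 20*(-⅓) = -2 + 20/3 = 14/3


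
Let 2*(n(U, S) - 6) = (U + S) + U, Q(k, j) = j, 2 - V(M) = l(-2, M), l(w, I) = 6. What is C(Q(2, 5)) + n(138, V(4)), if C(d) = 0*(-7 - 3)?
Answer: 142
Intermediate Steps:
V(M) = -4 (V(M) = 2 - 1*6 = 2 - 6 = -4)
n(U, S) = 6 + U + S/2 (n(U, S) = 6 + ((U + S) + U)/2 = 6 + ((S + U) + U)/2 = 6 + (S + 2*U)/2 = 6 + (U + S/2) = 6 + U + S/2)
C(d) = 0 (C(d) = 0*(-10) = 0)
C(Q(2, 5)) + n(138, V(4)) = 0 + (6 + 138 + (1/2)*(-4)) = 0 + (6 + 138 - 2) = 0 + 142 = 142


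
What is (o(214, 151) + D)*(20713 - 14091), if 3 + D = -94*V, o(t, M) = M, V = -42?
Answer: 27123712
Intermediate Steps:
D = 3945 (D = -3 - 94*(-42) = -3 + 3948 = 3945)
(o(214, 151) + D)*(20713 - 14091) = (151 + 3945)*(20713 - 14091) = 4096*6622 = 27123712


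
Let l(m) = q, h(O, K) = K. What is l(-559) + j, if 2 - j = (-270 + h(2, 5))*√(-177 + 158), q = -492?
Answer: -490 + 265*I*√19 ≈ -490.0 + 1155.1*I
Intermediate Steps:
l(m) = -492
j = 2 + 265*I*√19 (j = 2 - (-270 + 5)*√(-177 + 158) = 2 - (-265)*√(-19) = 2 - (-265)*I*√19 = 2 + 265*I*√19 ≈ 2.0 + 1155.1*I)
l(-559) + j = -492 + (2 + 265*I*√19) = -490 + 265*I*√19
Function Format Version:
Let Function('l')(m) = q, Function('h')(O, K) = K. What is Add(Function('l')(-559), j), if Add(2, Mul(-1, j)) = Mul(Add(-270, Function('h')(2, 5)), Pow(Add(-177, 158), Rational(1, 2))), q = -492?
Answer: Add(-490, Mul(265, I, Pow(19, Rational(1, 2)))) ≈ Add(-490.00, Mul(1155.1, I))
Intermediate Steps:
Function('l')(m) = -492
j = Add(2, Mul(265, I, Pow(19, Rational(1, 2)))) (j = Add(2, Mul(-1, Mul(Add(-270, 5), Pow(Add(-177, 158), Rational(1, 2))))) = Add(2, Mul(-1, Mul(-265, Pow(-19, Rational(1, 2))))) = Add(2, Mul(-1, Mul(-265, Mul(I, Pow(19, Rational(1, 2)))))) = Add(2, Mul(-1, Mul(-265, I, Pow(19, Rational(1, 2))))) = Add(2, Mul(265, I, Pow(19, Rational(1, 2)))) ≈ Add(2.0000, Mul(1155.1, I)))
Add(Function('l')(-559), j) = Add(-492, Add(2, Mul(265, I, Pow(19, Rational(1, 2))))) = Add(-490, Mul(265, I, Pow(19, Rational(1, 2))))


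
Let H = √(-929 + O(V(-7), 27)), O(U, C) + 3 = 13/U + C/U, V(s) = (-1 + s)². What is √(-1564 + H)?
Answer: √(-6256 + I*√14902)/2 ≈ 0.38583 + 39.549*I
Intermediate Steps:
O(U, C) = -3 + 13/U + C/U (O(U, C) = -3 + (13/U + C/U) = -3 + 13/U + C/U)
H = I*√14902/4 (H = √(-929 + (13 + 27 - 3*(-1 - 7)²)/((-1 - 7)²)) = √(-929 + (13 + 27 - 3*(-8)²)/((-8)²)) = √(-929 + (13 + 27 - 3*64)/64) = √(-929 + (13 + 27 - 192)/64) = √(-929 + (1/64)*(-152)) = √(-929 - 19/8) = √(-7451/8) = I*√14902/4 ≈ 30.518*I)
√(-1564 + H) = √(-1564 + I*√14902/4)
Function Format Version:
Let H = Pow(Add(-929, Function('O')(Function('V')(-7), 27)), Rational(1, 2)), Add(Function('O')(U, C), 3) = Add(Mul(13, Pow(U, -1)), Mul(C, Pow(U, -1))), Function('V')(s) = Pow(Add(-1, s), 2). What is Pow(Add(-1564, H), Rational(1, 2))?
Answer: Mul(Rational(1, 2), Pow(Add(-6256, Mul(I, Pow(14902, Rational(1, 2)))), Rational(1, 2))) ≈ Add(0.38583, Mul(39.549, I))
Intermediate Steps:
Function('O')(U, C) = Add(-3, Mul(13, Pow(U, -1)), Mul(C, Pow(U, -1))) (Function('O')(U, C) = Add(-3, Add(Mul(13, Pow(U, -1)), Mul(C, Pow(U, -1)))) = Add(-3, Mul(13, Pow(U, -1)), Mul(C, Pow(U, -1))))
H = Mul(Rational(1, 4), I, Pow(14902, Rational(1, 2))) (H = Pow(Add(-929, Mul(Pow(Pow(Add(-1, -7), 2), -1), Add(13, 27, Mul(-3, Pow(Add(-1, -7), 2))))), Rational(1, 2)) = Pow(Add(-929, Mul(Pow(Pow(-8, 2), -1), Add(13, 27, Mul(-3, Pow(-8, 2))))), Rational(1, 2)) = Pow(Add(-929, Mul(Pow(64, -1), Add(13, 27, Mul(-3, 64)))), Rational(1, 2)) = Pow(Add(-929, Mul(Rational(1, 64), Add(13, 27, -192))), Rational(1, 2)) = Pow(Add(-929, Mul(Rational(1, 64), -152)), Rational(1, 2)) = Pow(Add(-929, Rational(-19, 8)), Rational(1, 2)) = Pow(Rational(-7451, 8), Rational(1, 2)) = Mul(Rational(1, 4), I, Pow(14902, Rational(1, 2))) ≈ Mul(30.518, I))
Pow(Add(-1564, H), Rational(1, 2)) = Pow(Add(-1564, Mul(Rational(1, 4), I, Pow(14902, Rational(1, 2)))), Rational(1, 2))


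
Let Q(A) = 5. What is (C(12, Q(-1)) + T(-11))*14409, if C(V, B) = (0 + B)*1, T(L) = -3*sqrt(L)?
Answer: 72045 - 43227*I*sqrt(11) ≈ 72045.0 - 1.4337e+5*I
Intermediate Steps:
C(V, B) = B (C(V, B) = B*1 = B)
(C(12, Q(-1)) + T(-11))*14409 = (5 - 3*I*sqrt(11))*14409 = 72045 - 43227*I*sqrt(11)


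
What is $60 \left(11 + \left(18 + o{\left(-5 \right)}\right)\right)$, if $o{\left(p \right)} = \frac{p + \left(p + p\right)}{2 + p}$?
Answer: $2040$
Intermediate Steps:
$o{\left(p \right)} = \frac{3 p}{2 + p}$ ($o{\left(p \right)} = \frac{p + 2 p}{2 + p} = \frac{3 p}{2 + p}$)
$60 \left(11 + \left(18 + o{\left(-5 \right)}\right)\right) = 60 \left(11 + \left(18 + 3 \left(-5\right) \frac{1}{2 - 5}\right)\right) = 60 \left(11 + \left(18 + 3 \left(-5\right) \frac{1}{-3}\right)\right) = 60 \left(11 + \left(18 + 3 \left(-5\right) \left(- \frac{1}{3}\right)\right)\right) = 60 \left(11 + \left(18 + 5\right)\right) = 60 \left(11 + 23\right) = 60 \cdot 34 = 2040$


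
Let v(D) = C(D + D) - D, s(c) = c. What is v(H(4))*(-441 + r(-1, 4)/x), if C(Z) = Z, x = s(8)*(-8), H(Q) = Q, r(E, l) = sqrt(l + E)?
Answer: -1764 - sqrt(3)/16 ≈ -1764.1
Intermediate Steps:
r(E, l) = sqrt(E + l)
x = -64 (x = 8*(-8) = -64)
v(D) = D (v(D) = (D + D) - D = 2*D - D = D)
v(H(4))*(-441 + r(-1, 4)/x) = 4*(-441 + sqrt(-1 + 4)/(-64)) = 4*(-441 + sqrt(3)*(-1/64)) = 4*(-441 - sqrt(3)/64) = -1764 - sqrt(3)/16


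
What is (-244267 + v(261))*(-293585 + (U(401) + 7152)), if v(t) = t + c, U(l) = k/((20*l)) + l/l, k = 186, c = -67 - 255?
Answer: 140316620819228/2005 ≈ 6.9983e+10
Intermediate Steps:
c = -322
U(l) = 1 + 93/(10*l) (U(l) = 186/((20*l)) + l/l = 186*(1/(20*l)) + 1 = 93/(10*l) + 1 = 1 + 93/(10*l))
v(t) = -322 + t (v(t) = t - 322 = -322 + t)
(-244267 + v(261))*(-293585 + (U(401) + 7152)) = (-244267 + (-322 + 261))*(-293585 + ((93/10 + 401)/401 + 7152)) = (-244267 - 61)*(-293585 + ((1/401)*(4103/10) + 7152)) = -244328*(-293585 + (4103/4010 + 7152)) = -244328*(-293585 + 28683623/4010) = -244328*(-1148592227/4010) = 140316620819228/2005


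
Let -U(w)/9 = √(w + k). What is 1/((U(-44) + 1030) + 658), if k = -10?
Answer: 844/1426859 + 27*I*√6/2853718 ≈ 0.00059151 + 2.3175e-5*I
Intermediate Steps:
U(w) = -9*√(-10 + w) (U(w) = -9*√(w - 10) = -9*√(-10 + w))
1/((U(-44) + 1030) + 658) = 1/((-9*√(-10 - 44) + 1030) + 658) = 1/((-27*I*√6 + 1030) + 658) = 1/((1030 - 27*I*√6) + 658) = 1/(1688 - 27*I*√6)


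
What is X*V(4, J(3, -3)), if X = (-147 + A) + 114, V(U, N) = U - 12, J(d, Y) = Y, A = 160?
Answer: -1016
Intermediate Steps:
V(U, N) = -12 + U
X = 127 (X = (-147 + 160) + 114 = 13 + 114 = 127)
X*V(4, J(3, -3)) = 127*(-12 + 4) = 127*(-8) = -1016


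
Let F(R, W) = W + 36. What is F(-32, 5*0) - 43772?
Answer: -43736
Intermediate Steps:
F(R, W) = 36 + W
F(-32, 5*0) - 43772 = (36 + 5*0) - 43772 = (36 + 0) - 43772 = 36 - 43772 = -43736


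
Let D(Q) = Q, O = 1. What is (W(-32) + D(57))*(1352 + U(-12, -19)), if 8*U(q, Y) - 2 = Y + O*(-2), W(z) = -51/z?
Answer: 20244375/256 ≈ 79080.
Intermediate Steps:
U(q, Y) = Y/8 (U(q, Y) = ¼ + (Y + 1*(-2))/8 = ¼ + (Y - 2)/8 = ¼ + (-2 + Y)/8 = ¼ + (-¼ + Y/8) = Y/8)
(W(-32) + D(57))*(1352 + U(-12, -19)) = (-51/(-32) + 57)*(1352 + (⅛)*(-19)) = (-51*(-1/32) + 57)*(1352 - 19/8) = (51/32 + 57)*(10797/8) = (1875/32)*(10797/8) = 20244375/256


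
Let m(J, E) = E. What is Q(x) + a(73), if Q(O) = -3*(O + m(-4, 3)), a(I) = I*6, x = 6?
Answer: 411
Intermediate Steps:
a(I) = 6*I
Q(O) = -9 - 3*O (Q(O) = -3*(O + 3) = -3*(3 + O) = -9 - 3*O)
Q(x) + a(73) = (-9 - 3*6) + 6*73 = (-9 - 18) + 438 = -27 + 438 = 411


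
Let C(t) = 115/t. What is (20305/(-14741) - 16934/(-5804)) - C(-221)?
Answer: 19480527007/9454022422 ≈ 2.0606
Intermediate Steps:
(20305/(-14741) - 16934/(-5804)) - C(-221) = (20305/(-14741) - 16934/(-5804)) - 115/(-221) = (20305*(-1/14741) - 16934*(-1/5804)) - 115*(-1)/221 = (-20305/14741 + 8467/2902) - 1*(-115/221) = 65886937/42778382 + 115/221 = 19480527007/9454022422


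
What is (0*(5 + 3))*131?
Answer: 0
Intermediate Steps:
(0*(5 + 3))*131 = (0*8)*131 = 0*131 = 0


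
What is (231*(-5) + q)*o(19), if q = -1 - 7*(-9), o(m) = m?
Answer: -20767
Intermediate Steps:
q = 62 (q = -1 + 63 = 62)
(231*(-5) + q)*o(19) = (231*(-5) + 62)*19 = (-1155 + 62)*19 = -1093*19 = -20767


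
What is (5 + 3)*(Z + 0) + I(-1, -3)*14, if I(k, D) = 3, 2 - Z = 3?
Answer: 34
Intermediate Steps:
Z = -1 (Z = 2 - 1*3 = 2 - 3 = -1)
(5 + 3)*(Z + 0) + I(-1, -3)*14 = (5 + 3)*(-1 + 0) + 3*14 = 8*(-1) + 42 = -8 + 42 = 34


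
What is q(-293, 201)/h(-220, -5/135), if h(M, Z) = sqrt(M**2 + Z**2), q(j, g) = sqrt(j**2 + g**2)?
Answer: 675*sqrt(7127287402)/35283601 ≈ 1.6151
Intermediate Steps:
q(j, g) = sqrt(g**2 + j**2)
q(-293, 201)/h(-220, -5/135) = sqrt(201**2 + (-293)**2)/(sqrt((-220)**2 + (-5/135)**2)) = sqrt(40401 + 85849)/(sqrt(48400 + (-5*1/135)**2)) = sqrt(126250)/(sqrt(48400 + (-1/27)**2)) = (25*sqrt(202))/(sqrt(48400 + 1/729)) = (25*sqrt(202))/(sqrt(35283601/729)) = (25*sqrt(202))/((sqrt(35283601)/27)) = (25*sqrt(202))*(27*sqrt(35283601)/35283601) = 675*sqrt(7127287402)/35283601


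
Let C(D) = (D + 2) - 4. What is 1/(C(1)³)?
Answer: -1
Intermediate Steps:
C(D) = -2 + D (C(D) = (2 + D) - 4 = -2 + D)
1/(C(1)³) = 1/((-2 + 1)³) = 1/((-1)³) = 1/(-1) = -1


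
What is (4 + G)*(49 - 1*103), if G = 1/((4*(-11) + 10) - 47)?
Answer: -646/3 ≈ -215.33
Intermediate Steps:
G = -1/81 (G = 1/((-44 + 10) - 47) = 1/(-34 - 47) = 1/(-81) = -1/81 ≈ -0.012346)
(4 + G)*(49 - 1*103) = (4 - 1/81)*(49 - 1*103) = 323*(49 - 103)/81 = (323/81)*(-54) = -646/3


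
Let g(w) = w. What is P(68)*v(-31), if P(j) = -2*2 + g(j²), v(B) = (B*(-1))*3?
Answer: 429660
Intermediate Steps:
v(B) = -3*B (v(B) = -B*3 = -3*B)
P(j) = -4 + j² (P(j) = -2*2 + j² = -4 + j²)
P(68)*v(-31) = (-4 + 68²)*(-3*(-31)) = (-4 + 4624)*93 = 4620*93 = 429660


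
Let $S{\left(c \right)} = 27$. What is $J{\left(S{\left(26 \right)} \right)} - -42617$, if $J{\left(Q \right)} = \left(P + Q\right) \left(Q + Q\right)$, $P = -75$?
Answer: $40025$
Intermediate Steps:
$J{\left(Q \right)} = 2 Q \left(-75 + Q\right)$ ($J{\left(Q \right)} = \left(-75 + Q\right) \left(Q + Q\right) = \left(-75 + Q\right) 2 Q = 2 Q \left(-75 + Q\right)$)
$J{\left(S{\left(26 \right)} \right)} - -42617 = 2 \cdot 27 \left(-75 + 27\right) - -42617 = 2 \cdot 27 \left(-48\right) + 42617 = -2592 + 42617 = 40025$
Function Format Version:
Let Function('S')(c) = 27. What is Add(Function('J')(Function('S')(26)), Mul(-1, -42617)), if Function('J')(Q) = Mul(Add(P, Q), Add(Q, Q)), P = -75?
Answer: 40025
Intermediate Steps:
Function('J')(Q) = Mul(2, Q, Add(-75, Q)) (Function('J')(Q) = Mul(Add(-75, Q), Add(Q, Q)) = Mul(Add(-75, Q), Mul(2, Q)) = Mul(2, Q, Add(-75, Q)))
Add(Function('J')(Function('S')(26)), Mul(-1, -42617)) = Add(Mul(2, 27, Add(-75, 27)), Mul(-1, -42617)) = Add(Mul(2, 27, -48), 42617) = Add(-2592, 42617) = 40025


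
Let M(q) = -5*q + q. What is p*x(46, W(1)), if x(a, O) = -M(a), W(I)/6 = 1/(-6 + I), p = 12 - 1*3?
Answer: 1656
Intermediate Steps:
p = 9 (p = 12 - 3 = 9)
M(q) = -4*q
W(I) = 6/(-6 + I)
x(a, O) = 4*a (x(a, O) = -(-4)*a = 4*a)
p*x(46, W(1)) = 9*(4*46) = 9*184 = 1656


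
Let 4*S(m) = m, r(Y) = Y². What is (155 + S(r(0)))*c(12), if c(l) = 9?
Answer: 1395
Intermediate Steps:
S(m) = m/4
(155 + S(r(0)))*c(12) = (155 + (¼)*0²)*9 = (155 + (¼)*0)*9 = (155 + 0)*9 = 155*9 = 1395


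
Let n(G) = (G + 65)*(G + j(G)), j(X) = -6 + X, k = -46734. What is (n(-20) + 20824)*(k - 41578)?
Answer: -1656203248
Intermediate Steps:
n(G) = (-6 + 2*G)*(65 + G) (n(G) = (G + 65)*(G + (-6 + G)) = (65 + G)*(-6 + 2*G) = (-6 + 2*G)*(65 + G))
(n(-20) + 20824)*(k - 41578) = ((-390 + 2*(-20)² + 124*(-20)) + 20824)*(-46734 - 41578) = ((-390 + 2*400 - 2480) + 20824)*(-88312) = ((-390 + 800 - 2480) + 20824)*(-88312) = (-2070 + 20824)*(-88312) = 18754*(-88312) = -1656203248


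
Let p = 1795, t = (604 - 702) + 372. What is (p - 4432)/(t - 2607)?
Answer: 2637/2333 ≈ 1.1303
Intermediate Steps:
t = 274 (t = -98 + 372 = 274)
(p - 4432)/(t - 2607) = (1795 - 4432)/(274 - 2607) = -2637/(-2333) = -2637*(-1/2333) = 2637/2333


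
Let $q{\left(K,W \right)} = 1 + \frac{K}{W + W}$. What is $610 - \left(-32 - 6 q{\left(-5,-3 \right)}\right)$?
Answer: $653$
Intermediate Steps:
$q{\left(K,W \right)} = 1 + \frac{K}{2 W}$
$610 - \left(-32 - 6 q{\left(-5,-3 \right)}\right) = 610 - \left(-32 - 6 \frac{-3 + \frac{1}{2} \left(-5\right)}{-3}\right) = 610 - \left(-32 - 6 \left(- \frac{-3 - \frac{5}{2}}{3}\right)\right) = 610 - \left(-32 - 6 \left(\left(- \frac{1}{3}\right) \left(- \frac{11}{2}\right)\right)\right) = 610 - \left(-32 - 11\right) = 610 - -43 = 610 + 43 = 653$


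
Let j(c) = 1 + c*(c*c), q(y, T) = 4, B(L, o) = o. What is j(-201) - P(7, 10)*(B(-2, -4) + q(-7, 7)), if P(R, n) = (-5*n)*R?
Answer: -8120600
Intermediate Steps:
P(R, n) = -5*R*n
j(c) = 1 + c³ (j(c) = 1 + c*c² = 1 + c³)
j(-201) - P(7, 10)*(B(-2, -4) + q(-7, 7)) = (1 + (-201)³) - (-5*7*10)*(-4 + 4) = (1 - 8120601) - (-350)*0 = -8120600 - 1*0 = -8120600 + 0 = -8120600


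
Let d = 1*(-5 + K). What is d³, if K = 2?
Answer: -27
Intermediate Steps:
d = -3 (d = 1*(-5 + 2) = 1*(-3) = -3)
d³ = (-3)³ = -27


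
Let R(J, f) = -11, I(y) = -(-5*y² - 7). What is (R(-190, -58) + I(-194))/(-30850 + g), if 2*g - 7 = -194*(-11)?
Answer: -376352/59559 ≈ -6.3190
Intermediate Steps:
I(y) = 7 + 5*y² (I(y) = -(-7 - 5*y²) = 7 + 5*y²)
g = 2141/2 (g = 7/2 + (-194*(-11))/2 = 7/2 + (½)*2134 = 7/2 + 1067 = 2141/2 ≈ 1070.5)
(R(-190, -58) + I(-194))/(-30850 + g) = (-11 + (7 + 5*(-194)²))/(-30850 + 2141/2) = (-11 + (7 + 5*37636))/(-59559/2) = (-11 + (7 + 188180))*(-2/59559) = (-11 + 188187)*(-2/59559) = 188176*(-2/59559) = -376352/59559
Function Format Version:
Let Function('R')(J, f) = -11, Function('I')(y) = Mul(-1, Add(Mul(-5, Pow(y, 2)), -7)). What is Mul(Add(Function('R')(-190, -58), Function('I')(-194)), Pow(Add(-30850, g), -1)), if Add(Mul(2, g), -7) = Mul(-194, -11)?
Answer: Rational(-376352, 59559) ≈ -6.3190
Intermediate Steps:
Function('I')(y) = Add(7, Mul(5, Pow(y, 2))) (Function('I')(y) = Mul(-1, Add(-7, Mul(-5, Pow(y, 2)))) = Add(7, Mul(5, Pow(y, 2))))
g = Rational(2141, 2) (g = Add(Rational(7, 2), Mul(Rational(1, 2), Mul(-194, -11))) = Add(Rational(7, 2), Mul(Rational(1, 2), 2134)) = Add(Rational(7, 2), 1067) = Rational(2141, 2) ≈ 1070.5)
Mul(Add(Function('R')(-190, -58), Function('I')(-194)), Pow(Add(-30850, g), -1)) = Mul(Add(-11, Add(7, Mul(5, Pow(-194, 2)))), Pow(Add(-30850, Rational(2141, 2)), -1)) = Mul(Add(-11, Add(7, Mul(5, 37636))), Pow(Rational(-59559, 2), -1)) = Mul(Add(-11, Add(7, 188180)), Rational(-2, 59559)) = Mul(Add(-11, 188187), Rational(-2, 59559)) = Mul(188176, Rational(-2, 59559)) = Rational(-376352, 59559)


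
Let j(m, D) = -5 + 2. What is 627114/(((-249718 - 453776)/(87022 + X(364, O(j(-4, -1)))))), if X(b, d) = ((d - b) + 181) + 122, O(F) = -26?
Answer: -478229435/6171 ≈ -77496.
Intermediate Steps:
j(m, D) = -3
X(b, d) = 303 + d - b (X(b, d) = (181 + d - b) + 122 = 303 + d - b)
627114/(((-249718 - 453776)/(87022 + X(364, O(j(-4, -1)))))) = 627114/(((-249718 - 453776)/(87022 + (303 - 26 - 1*364)))) = 627114/((-703494/(87022 + (303 - 26 - 364)))) = 627114/((-703494/(87022 - 87))) = 627114/((-703494/86935)) = 627114/((-703494*1/86935)) = 627114/(-703494/86935) = 627114*(-86935/703494) = -478229435/6171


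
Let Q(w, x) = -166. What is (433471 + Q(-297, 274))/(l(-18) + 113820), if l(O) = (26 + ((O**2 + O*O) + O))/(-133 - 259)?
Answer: 21231945/5577098 ≈ 3.8070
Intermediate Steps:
l(O) = -13/196 - O**2/196 - O/392 (l(O) = (26 + ((O**2 + O**2) + O))/(-392) = (26 + (2*O**2 + O))*(-1/392) = (26 + (O + 2*O**2))*(-1/392) = (26 + O + 2*O**2)*(-1/392) = -13/196 - O**2/196 - O/392)
(433471 + Q(-297, 274))/(l(-18) + 113820) = (433471 - 166)/((-13/196 - 1/196*(-18)**2 - 1/392*(-18)) + 113820) = 433305/((-13/196 - 1/196*324 + 9/196) + 113820) = 433305/((-13/196 - 81/49 + 9/196) + 113820) = 433305/(-82/49 + 113820) = 433305/(5577098/49) = 433305*(49/5577098) = 21231945/5577098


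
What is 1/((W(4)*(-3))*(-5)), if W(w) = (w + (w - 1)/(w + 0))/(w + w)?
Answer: 32/285 ≈ 0.11228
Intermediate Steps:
W(w) = (w + (-1 + w)/w)/(2*w) (W(w) = (w + (-1 + w)/w)/((2*w)) = (w + (-1 + w)/w)*(1/(2*w)) = (w + (-1 + w)/w)/(2*w))
1/((W(4)*(-3))*(-5)) = 1/((((½)*(-1 + 4 + 4²)/4²)*(-3))*(-5)) = 1/((((½)*(1/16)*(-1 + 4 + 16))*(-3))*(-5)) = 1/((((½)*(1/16)*19)*(-3))*(-5)) = 1/(((19/32)*(-3))*(-5)) = 1/(-57/32*(-5)) = 1/(285/32) = 32/285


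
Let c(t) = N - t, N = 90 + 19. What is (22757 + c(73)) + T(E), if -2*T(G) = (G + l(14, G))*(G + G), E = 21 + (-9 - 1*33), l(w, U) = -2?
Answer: 22310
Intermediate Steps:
N = 109
E = -21 (E = 21 + (-9 - 33) = 21 - 42 = -21)
c(t) = 109 - t
T(G) = -G*(-2 + G) (T(G) = -(G - 2)*(G + G)/2 = -(-2 + G)*2*G/2 = -G*(-2 + G))
(22757 + c(73)) + T(E) = (22757 + (109 - 1*73)) - 21*(2 - 1*(-21)) = (22757 + (109 - 73)) - 21*(2 + 21) = (22757 + 36) - 21*23 = 22793 - 483 = 22310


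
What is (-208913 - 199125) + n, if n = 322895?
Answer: -85143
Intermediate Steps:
(-208913 - 199125) + n = (-208913 - 199125) + 322895 = -408038 + 322895 = -85143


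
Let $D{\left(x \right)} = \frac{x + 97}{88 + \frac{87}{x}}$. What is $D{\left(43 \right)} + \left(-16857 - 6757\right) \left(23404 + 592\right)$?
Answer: $- \frac{313352772972}{553} \approx -5.6664 \cdot 10^{8}$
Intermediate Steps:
$D{\left(x \right)} = \frac{97 + x}{88 + \frac{87}{x}}$
$D{\left(43 \right)} + \left(-16857 - 6757\right) \left(23404 + 592\right) = \frac{43 \left(97 + 43\right)}{87 + 88 \cdot 43} + \left(-16857 - 6757\right) \left(23404 + 592\right) = 43 \frac{1}{87 + 3784} \cdot 140 - 566641544 = 43 \cdot \frac{1}{3871} \cdot 140 - 566641544 = \frac{860}{553} - 566641544 = - \frac{313352772972}{553}$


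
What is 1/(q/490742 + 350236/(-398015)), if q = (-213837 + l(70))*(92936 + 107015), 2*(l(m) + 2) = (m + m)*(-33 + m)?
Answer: -195322677130/16812106089249097 ≈ -1.1618e-5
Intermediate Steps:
l(m) = -2 + m*(-33 + m) (l(m) = -2 + ((m + m)*(-33 + m))/2 = -2 + ((2*m)*(-33 + m))/2 = -2 + (2*m*(-33 + m))/2 = -2 + m*(-33 + m))
q = -42239448799 (q = (-213837 + (-2 + 70² - 33*70))*(92936 + 107015) = (-213837 + (-2 + 4900 - 2310))*199951 = (-213837 + 2588)*199951 = -211249*199951 = -42239448799)
1/(q/490742 + 350236/(-398015)) = 1/(-42239448799/490742 + 350236/(-398015)) = 1/(-42239448799*1/490742 + 350236*(-1/398015)) = 1/(-42239448799/490742 - 350236/398015) = 1/(-16812106089249097/195322677130) = -195322677130/16812106089249097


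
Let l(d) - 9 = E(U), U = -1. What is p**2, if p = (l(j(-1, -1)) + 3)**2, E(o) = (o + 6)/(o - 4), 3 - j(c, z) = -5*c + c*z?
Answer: 14641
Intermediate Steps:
j(c, z) = 3 + 5*c - c*z (j(c, z) = 3 - (-5*c + c*z) = 3 + (5*c - c*z) = 3 + 5*c - c*z)
E(o) = (6 + o)/(-4 + o)
l(d) = 8 (l(d) = 9 + (6 - 1)/(-4 - 1) = 9 + 5/(-5) = 9 - 1/5*5 = 9 - 1 = 8)
p = 121 (p = (8 + 3)**2 = 11**2 = 121)
p**2 = 121**2 = 14641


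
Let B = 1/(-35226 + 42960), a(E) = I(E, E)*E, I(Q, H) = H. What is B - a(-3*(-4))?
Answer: -1113695/7734 ≈ -144.00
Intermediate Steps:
a(E) = E² (a(E) = E*E = E²)
B = 1/7734 ≈ 0.00012930
B - a(-3*(-4)) = 1/7734 - (-3*(-4))² = 1/7734 - 1*12² = 1/7734 - 1*144 = 1/7734 - 144 = -1113695/7734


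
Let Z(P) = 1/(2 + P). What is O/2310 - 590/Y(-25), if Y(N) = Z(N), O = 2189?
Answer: 2849899/210 ≈ 13571.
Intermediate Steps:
Y(N) = 1/(2 + N)
O/2310 - 590/Y(-25) = 2189/2310 - 590/(1/(2 - 25)) = 2189*(1/2310) - 590/(1/(-23)) = 199/210 - 590/(-1/23) = 199/210 - 590*(-23) = 199/210 + 13570 = 2849899/210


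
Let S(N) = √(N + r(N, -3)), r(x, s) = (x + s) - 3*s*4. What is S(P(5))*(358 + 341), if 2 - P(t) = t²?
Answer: 699*I*√13 ≈ 2520.3*I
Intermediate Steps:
r(x, s) = x - 11*s (r(x, s) = (s + x) - 12*s = x - 11*s)
P(t) = 2 - t²
S(N) = √(33 + 2*N) (S(N) = √(N + (N - 11*(-3))) = √(N + (N + 33)) = √(N + (33 + N)) = √(33 + 2*N))
S(P(5))*(358 + 341) = √(33 + 2*(2 - 1*5²))*(358 + 341) = √(33 + 2*(2 - 1*25))*699 = √(33 + 2*(2 - 25))*699 = √(33 + 2*(-23))*699 = √(33 - 46)*699 = √(-13)*699 = (I*√13)*699 = 699*I*√13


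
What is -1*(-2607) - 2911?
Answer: -304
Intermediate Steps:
-1*(-2607) - 2911 = 2607 - 2911 = -304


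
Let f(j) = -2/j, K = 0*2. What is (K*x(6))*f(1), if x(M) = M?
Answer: 0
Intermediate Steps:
K = 0
(K*x(6))*f(1) = (0*6)*(-2/1) = 0*(-2*1) = 0*(-2) = 0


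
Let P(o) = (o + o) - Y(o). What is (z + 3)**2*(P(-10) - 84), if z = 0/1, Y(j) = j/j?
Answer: -945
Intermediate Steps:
Y(j) = 1
z = 0 (z = 0*1 = 0)
P(o) = -1 + 2*o (P(o) = (o + o) - 1*1 = 2*o - 1 = -1 + 2*o)
(z + 3)**2*(P(-10) - 84) = (0 + 3)**2*((-1 + 2*(-10)) - 84) = 3**2*((-1 - 20) - 84) = 9*(-21 - 84) = 9*(-105) = -945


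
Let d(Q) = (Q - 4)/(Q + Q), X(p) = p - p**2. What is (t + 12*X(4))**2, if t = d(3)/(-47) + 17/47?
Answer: 1640655025/79524 ≈ 20631.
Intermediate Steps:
d(Q) = (-4 + Q)/(2*Q) (d(Q) = (-4 + Q)/((2*Q)) = (-4 + Q)*(1/(2*Q)) = (-4 + Q)/(2*Q))
t = 103/282 (t = ((1/2)*(-4 + 3)/3)/(-47) + 17/47 = ((1/2)*(1/3)*(-1))*(-1/47) + 17*(1/47) = -1/6*(-1/47) + 17/47 = 1/282 + 17/47 = 103/282 ≈ 0.36525)
(t + 12*X(4))**2 = (103/282 + 12*(4*(1 - 1*4)))**2 = (103/282 + 12*(4*(1 - 4)))**2 = (103/282 + 12*(4*(-3)))**2 = (103/282 + 12*(-12))**2 = (103/282 - 144)**2 = (-40505/282)**2 = 1640655025/79524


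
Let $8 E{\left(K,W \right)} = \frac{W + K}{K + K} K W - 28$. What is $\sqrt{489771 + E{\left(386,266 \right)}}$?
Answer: $3 \sqrt{55623} \approx 707.54$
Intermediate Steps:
$E{\left(K,W \right)} = - \frac{7}{2} + \frac{W \left(\frac{K}{2} + \frac{W}{2}\right)}{8}$ ($E{\left(K,W \right)} = \frac{\frac{W + K}{K + K} K W - 28}{8} = \frac{\frac{K + W}{2 K} K W - 28}{8} = \frac{\left(\frac{K}{2} + \frac{W}{2}\right) W - 28}{8} = \frac{W \left(\frac{K}{2} + \frac{W}{2}\right) - 28}{8} = \frac{-28 + W \left(\frac{K}{2} + \frac{W}{2}\right)}{8} = - \frac{7}{2} + \frac{W \left(\frac{K}{2} + \frac{W}{2}\right)}{8}$)
$\sqrt{489771 + E{\left(386,266 \right)}} = \sqrt{489771 + \left(- \frac{7}{2} + \frac{266^{2}}{16} + \frac{1}{16} \cdot 386 \cdot 266\right)} = \sqrt{489771 + \left(- \frac{7}{2} + \frac{1}{16} \cdot 70756 + \frac{25669}{4}\right)} = \sqrt{489771 + \left(- \frac{7}{2} + \frac{17689}{4} + \frac{25669}{4}\right)} = \sqrt{489771 + 10836} = \sqrt{500607} = 3 \sqrt{55623}$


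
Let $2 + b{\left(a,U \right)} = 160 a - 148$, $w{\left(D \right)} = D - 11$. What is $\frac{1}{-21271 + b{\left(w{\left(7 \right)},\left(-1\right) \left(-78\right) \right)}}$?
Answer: $- \frac{1}{22061} \approx -4.5329 \cdot 10^{-5}$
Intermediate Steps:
$w{\left(D \right)} = -11 + D$ ($w{\left(D \right)} = D - 11 = -11 + D$)
$b{\left(a,U \right)} = -150 + 160 a$ ($b{\left(a,U \right)} = -2 + \left(160 a - 148\right) = -2 + \left(-148 + 160 a\right) = -150 + 160 a$)
$\frac{1}{-21271 + b{\left(w{\left(7 \right)},\left(-1\right) \left(-78\right) \right)}} = \frac{1}{-21271 + \left(-150 + 160 \left(-11 + 7\right)\right)} = \frac{1}{-21271 + \left(-150 + 160 \left(-4\right)\right)} = \frac{1}{-21271 - 790} = \frac{1}{-22061} = - \frac{1}{22061}$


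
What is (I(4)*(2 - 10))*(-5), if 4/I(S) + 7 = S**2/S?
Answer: -160/3 ≈ -53.333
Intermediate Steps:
I(S) = 4/(-7 + S) (I(S) = 4/(-7 + S**2/S) = 4/(-7 + S))
(I(4)*(2 - 10))*(-5) = ((4/(-7 + 4))*(2 - 10))*(-5) = ((4/(-3))*(-8))*(-5) = ((4*(-1/3))*(-8))*(-5) = -4/3*(-8)*(-5) = (32/3)*(-5) = -160/3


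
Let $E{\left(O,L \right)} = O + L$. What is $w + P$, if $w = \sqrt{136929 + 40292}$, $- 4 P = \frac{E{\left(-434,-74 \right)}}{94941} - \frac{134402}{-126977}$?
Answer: $- \frac{6347877983}{24110646714} + \sqrt{177221} \approx 420.71$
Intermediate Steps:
$E{\left(O,L \right)} = L + O$
$P = - \frac{6347877983}{24110646714}$ ($P = - \frac{\frac{-74 - 434}{94941} - \frac{134402}{-126977}}{4} = - \frac{\left(-508\right) \frac{1}{94941} - - \frac{134402}{126977}}{4} = - \frac{- \frac{508}{94941} + \frac{134402}{126977}}{4} = \left(- \frac{1}{4}\right) \frac{12695755966}{12055323357} = - \frac{6347877983}{24110646714} \approx -0.26328$)
$w = \sqrt{177221} \approx 420.98$
$w + P = \sqrt{177221} - \frac{6347877983}{24110646714} = - \frac{6347877983}{24110646714} + \sqrt{177221}$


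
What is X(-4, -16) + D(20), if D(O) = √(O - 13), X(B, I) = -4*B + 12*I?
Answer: -176 + √7 ≈ -173.35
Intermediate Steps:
D(O) = √(-13 + O)
X(-4, -16) + D(20) = (-4*(-4) + 12*(-16)) + √(-13 + 20) = (16 - 192) + √7 = -176 + √7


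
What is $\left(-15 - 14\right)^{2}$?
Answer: $841$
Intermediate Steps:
$\left(-15 - 14\right)^{2} = \left(-29\right)^{2} = 841$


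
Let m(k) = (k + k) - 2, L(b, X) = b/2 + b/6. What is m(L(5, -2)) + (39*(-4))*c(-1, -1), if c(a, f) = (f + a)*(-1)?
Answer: -922/3 ≈ -307.33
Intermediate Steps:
L(b, X) = 2*b/3 (L(b, X) = b*(½) + b*(⅙) = b/2 + b/6 = 2*b/3)
m(k) = -2 + 2*k (m(k) = 2*k - 2 = -2 + 2*k)
c(a, f) = -a - f (c(a, f) = (a + f)*(-1) = -a - f)
m(L(5, -2)) + (39*(-4))*c(-1, -1) = (-2 + 2*((⅔)*5)) + (39*(-4))*(-1*(-1) - 1*(-1)) = (-2 + 2*(10/3)) - 156*(1 + 1) = (-2 + 20/3) - 156*2 = 14/3 - 312 = -922/3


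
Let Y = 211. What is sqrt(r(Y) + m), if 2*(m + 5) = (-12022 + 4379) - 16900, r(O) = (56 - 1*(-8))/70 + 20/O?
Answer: 19*I*sqrt(7418099570)/14770 ≈ 110.79*I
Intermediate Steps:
r(O) = 32/35 + 20/O (r(O) = (56 + 8)*(1/70) + 20/O = 64*(1/70) + 20/O = 32/35 + 20/O)
m = -24553/2 (m = -5 + ((-12022 + 4379) - 16900)/2 = -5 + (-7643 - 16900)/2 = -5 + (1/2)*(-24543) = -5 - 24543/2 = -24553/2 ≈ -12277.)
sqrt(r(Y) + m) = sqrt((32/35 + 20/211) - 24553/2) = sqrt(7452/7385 - 24553/2) = sqrt(-181309001/14770) = 19*I*sqrt(7418099570)/14770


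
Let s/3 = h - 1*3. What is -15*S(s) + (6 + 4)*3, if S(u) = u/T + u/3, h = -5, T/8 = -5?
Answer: 141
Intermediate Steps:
T = -40 (T = 8*(-5) = -40)
s = -24 (s = 3*(-5 - 1*3) = 3*(-5 - 3) = 3*(-8) = -24)
S(u) = 37*u/120 (S(u) = u/(-40) + u/3 = u*(-1/40) + u*(1/3) = -u/40 + u/3 = 37*u/120)
-15*S(s) + (6 + 4)*3 = -37*(-24)/8 + (6 + 4)*3 = -15*(-37/5) + 10*3 = 111 + 30 = 141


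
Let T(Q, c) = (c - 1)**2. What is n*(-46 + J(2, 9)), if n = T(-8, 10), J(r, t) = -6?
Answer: -4212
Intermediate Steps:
T(Q, c) = (-1 + c)**2
n = 81 (n = (-1 + 10)**2 = 9**2 = 81)
n*(-46 + J(2, 9)) = 81*(-46 - 6) = 81*(-52) = -4212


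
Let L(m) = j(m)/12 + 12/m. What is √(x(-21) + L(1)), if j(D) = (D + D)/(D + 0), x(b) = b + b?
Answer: I*√1074/6 ≈ 5.462*I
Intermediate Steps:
x(b) = 2*b
j(D) = 2 (j(D) = (2*D)/D = 2)
L(m) = ⅙ + 12/m (L(m) = 2/12 + 12/m = 2*(1/12) + 12/m = ⅙ + 12/m)
√(x(-21) + L(1)) = √(2*(-21) + (⅙)*(72 + 1)/1) = √(-42 + (⅙)*1*73) = √(-42 + 73/6) = √(-179/6) = I*√1074/6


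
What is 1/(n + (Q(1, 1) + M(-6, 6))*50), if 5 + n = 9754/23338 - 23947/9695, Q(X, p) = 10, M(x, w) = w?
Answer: 16161565/12815279171 ≈ 0.0012611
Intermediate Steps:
n = -113972829/16161565 (n = -5 + (9754/23338 - 23947/9695) = -5 + (9754*(1/23338) - 23947*1/9695) = -5 + (4877/11669 - 3421/1385) = -5 - 33165004/16161565 = -113972829/16161565 ≈ -7.0521)
1/(n + (Q(1, 1) + M(-6, 6))*50) = 1/(-113972829/16161565 + (10 + 6)*50) = 1/(-113972829/16161565 + 16*50) = 1/(-113972829/16161565 + 800) = 1/(12815279171/16161565) = 16161565/12815279171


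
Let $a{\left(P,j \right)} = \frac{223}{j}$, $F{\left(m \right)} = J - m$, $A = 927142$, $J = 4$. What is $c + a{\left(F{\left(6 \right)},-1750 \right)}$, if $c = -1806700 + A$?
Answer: $- \frac{1539226723}{1750} \approx -8.7956 \cdot 10^{5}$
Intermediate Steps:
$F{\left(m \right)} = 4 - m$
$c = -879558$ ($c = -1806700 + 927142 = -879558$)
$c + a{\left(F{\left(6 \right)},-1750 \right)} = -879558 + \frac{223}{-1750} = -879558 + 223 \left(- \frac{1}{1750}\right) = -879558 - \frac{223}{1750} = - \frac{1539226723}{1750}$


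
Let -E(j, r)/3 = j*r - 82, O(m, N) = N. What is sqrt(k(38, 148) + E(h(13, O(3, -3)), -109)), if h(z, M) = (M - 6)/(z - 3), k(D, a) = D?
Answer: I*sqrt(1030)/10 ≈ 3.2094*I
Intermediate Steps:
h(z, M) = (-6 + M)/(-3 + z)
E(j, r) = 246 - 3*j*r (E(j, r) = -3*(j*r - 82) = -3*(-82 + j*r) = 246 - 3*j*r)
sqrt(k(38, 148) + E(h(13, O(3, -3)), -109)) = sqrt(38 + (246 - 3*(-6 - 3)/(-3 + 13)*(-109))) = sqrt(38 + (246 - 3*-9/10*(-109))) = sqrt(38 + (246 - 3*(1/10)*(-9)*(-109))) = sqrt(38 + (246 - 3*(-9/10)*(-109))) = sqrt(38 + (246 - 2943/10)) = sqrt(38 - 483/10) = sqrt(-103/10) = I*sqrt(1030)/10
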